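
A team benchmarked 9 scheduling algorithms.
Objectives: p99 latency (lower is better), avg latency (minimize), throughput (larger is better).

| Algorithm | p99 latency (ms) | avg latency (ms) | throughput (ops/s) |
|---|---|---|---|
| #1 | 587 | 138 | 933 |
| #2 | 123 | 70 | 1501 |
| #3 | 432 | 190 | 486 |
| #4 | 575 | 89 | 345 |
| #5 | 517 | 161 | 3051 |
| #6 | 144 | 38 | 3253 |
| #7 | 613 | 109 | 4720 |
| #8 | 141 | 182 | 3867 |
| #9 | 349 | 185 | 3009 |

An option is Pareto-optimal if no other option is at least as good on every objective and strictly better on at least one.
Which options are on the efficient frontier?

#1: dominated by #2 (p99 latency 123≤587, avg latency 70≤138, throughput 1501≥933).
#2: not dominated (best p99 latency).
#3: dominated by #2 (p99 latency 123≤432, avg latency 70≤190, throughput 1501≥486).
#4: dominated by #2 (p99 latency 123≤575, avg latency 70≤89, throughput 1501≥345).
#5: dominated by #6 (p99 latency 144≤517, avg latency 38≤161, throughput 3253≥3051).
#6: not dominated (best avg latency).
#7: not dominated (best throughput).
#8: not dominated.
#9: dominated by #6 (p99 latency 144≤349, avg latency 38≤185, throughput 3253≥3009).

#2, #6, #7, #8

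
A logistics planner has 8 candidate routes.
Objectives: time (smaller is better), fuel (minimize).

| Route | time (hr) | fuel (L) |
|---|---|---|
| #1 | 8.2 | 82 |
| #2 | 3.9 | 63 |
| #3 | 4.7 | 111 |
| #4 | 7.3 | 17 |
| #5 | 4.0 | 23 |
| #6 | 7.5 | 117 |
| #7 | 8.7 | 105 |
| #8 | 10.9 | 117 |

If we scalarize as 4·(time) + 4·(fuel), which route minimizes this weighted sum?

#1: 4·8.2 + 4·82 = 360.8
#2: 4·3.9 + 4·63 = 267.6
#3: 4·4.7 + 4·111 = 462.8
#4: 4·7.3 + 4·17 = 97.2
#5: 4·4.0 + 4·23 = 108.0
#6: 4·7.5 + 4·117 = 498.0
#7: 4·8.7 + 4·105 = 454.8
#8: 4·10.9 + 4·117 = 511.6
Lowest: #4 at 97.2.

#4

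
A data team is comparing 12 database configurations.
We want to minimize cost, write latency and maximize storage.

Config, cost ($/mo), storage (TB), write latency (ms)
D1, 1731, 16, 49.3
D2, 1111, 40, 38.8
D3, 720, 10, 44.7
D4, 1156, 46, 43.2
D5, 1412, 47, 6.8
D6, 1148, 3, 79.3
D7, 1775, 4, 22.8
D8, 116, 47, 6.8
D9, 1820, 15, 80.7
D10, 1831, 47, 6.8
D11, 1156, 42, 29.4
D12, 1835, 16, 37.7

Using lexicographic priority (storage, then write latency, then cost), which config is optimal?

First maximize storage: best is 47, kept {D5, D8, D10}.
Then minimize write latency: best is 6.8, kept {D5, D8, D10}.
Then minimize cost: best is 116, kept {D8}.

D8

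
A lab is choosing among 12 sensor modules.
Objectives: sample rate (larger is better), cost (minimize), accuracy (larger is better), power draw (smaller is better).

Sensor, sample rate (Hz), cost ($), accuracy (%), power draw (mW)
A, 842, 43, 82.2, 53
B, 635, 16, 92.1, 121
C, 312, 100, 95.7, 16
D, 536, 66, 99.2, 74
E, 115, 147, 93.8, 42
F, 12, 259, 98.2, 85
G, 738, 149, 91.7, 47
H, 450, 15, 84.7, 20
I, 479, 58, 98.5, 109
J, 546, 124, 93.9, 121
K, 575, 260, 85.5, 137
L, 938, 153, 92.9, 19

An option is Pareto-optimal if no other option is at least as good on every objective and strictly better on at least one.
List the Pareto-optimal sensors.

A, B, C, D, G, H, I, J, L

A: not dominated.
B: not dominated.
C: not dominated (best power draw).
D: not dominated (best accuracy).
E: dominated by C (sample rate 312≥115, cost 100≤147, accuracy 95.7≥93.8, power draw 16≤42).
F: dominated by D (sample rate 536≥12, cost 66≤259, accuracy 99.2≥98.2, power draw 74≤85).
G: not dominated.
H: not dominated (best cost).
I: not dominated.
J: not dominated.
K: dominated by B (sample rate 635≥575, cost 16≤260, accuracy 92.1≥85.5, power draw 121≤137).
L: not dominated (best sample rate).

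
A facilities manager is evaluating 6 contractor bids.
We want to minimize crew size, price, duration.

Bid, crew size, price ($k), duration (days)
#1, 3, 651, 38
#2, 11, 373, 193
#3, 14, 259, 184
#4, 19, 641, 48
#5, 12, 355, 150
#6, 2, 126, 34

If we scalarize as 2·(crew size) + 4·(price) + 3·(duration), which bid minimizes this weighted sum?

#1: 2·3 + 4·651 + 3·38 = 2724
#2: 2·11 + 4·373 + 3·193 = 2093
#3: 2·14 + 4·259 + 3·184 = 1616
#4: 2·19 + 4·641 + 3·48 = 2746
#5: 2·12 + 4·355 + 3·150 = 1894
#6: 2·2 + 4·126 + 3·34 = 610
Lowest: #6 at 610.

#6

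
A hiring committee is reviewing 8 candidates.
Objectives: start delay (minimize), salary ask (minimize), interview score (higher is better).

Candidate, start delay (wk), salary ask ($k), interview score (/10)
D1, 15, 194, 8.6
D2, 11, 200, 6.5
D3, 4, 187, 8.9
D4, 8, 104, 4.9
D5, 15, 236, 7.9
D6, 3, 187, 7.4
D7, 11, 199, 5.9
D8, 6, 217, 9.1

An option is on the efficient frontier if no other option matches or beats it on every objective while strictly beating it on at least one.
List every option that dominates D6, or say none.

none

D1: worse on start delay (15 vs 3).
D2: worse on start delay (11 vs 3).
D3: worse on start delay (4 vs 3).
D4: worse on start delay (8 vs 3).
D5: worse on start delay (15 vs 3).
D7: worse on start delay (11 vs 3).
D8: worse on start delay (6 vs 3).
No option dominates D6.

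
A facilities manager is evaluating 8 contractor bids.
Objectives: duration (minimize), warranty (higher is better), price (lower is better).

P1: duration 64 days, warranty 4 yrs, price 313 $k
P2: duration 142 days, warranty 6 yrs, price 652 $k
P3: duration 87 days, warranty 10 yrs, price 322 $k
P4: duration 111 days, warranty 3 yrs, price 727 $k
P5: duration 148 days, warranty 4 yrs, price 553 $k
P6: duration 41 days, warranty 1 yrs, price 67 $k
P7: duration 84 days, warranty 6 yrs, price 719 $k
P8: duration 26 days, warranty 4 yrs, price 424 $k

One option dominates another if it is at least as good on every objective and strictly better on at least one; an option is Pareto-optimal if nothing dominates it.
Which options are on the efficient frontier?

P1, P3, P6, P7, P8

P1: not dominated.
P2: dominated by P3 (duration 87≤142, warranty 10≥6, price 322≤652).
P3: not dominated (best warranty).
P4: dominated by P1 (duration 64≤111, warranty 4≥3, price 313≤727).
P5: dominated by P1 (duration 64≤148, warranty 4≥4, price 313≤553).
P6: not dominated (best price).
P7: not dominated.
P8: not dominated (best duration).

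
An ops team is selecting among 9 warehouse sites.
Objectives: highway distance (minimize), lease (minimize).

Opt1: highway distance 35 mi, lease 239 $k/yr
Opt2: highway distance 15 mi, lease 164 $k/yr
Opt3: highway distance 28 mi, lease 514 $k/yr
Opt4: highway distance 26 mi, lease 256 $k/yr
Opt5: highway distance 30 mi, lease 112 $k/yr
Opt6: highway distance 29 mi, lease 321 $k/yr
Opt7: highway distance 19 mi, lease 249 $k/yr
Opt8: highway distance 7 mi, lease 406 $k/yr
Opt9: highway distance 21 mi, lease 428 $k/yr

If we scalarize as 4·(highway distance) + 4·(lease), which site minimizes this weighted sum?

Opt5

Opt1: 4·35 + 4·239 = 1096
Opt2: 4·15 + 4·164 = 716
Opt3: 4·28 + 4·514 = 2168
Opt4: 4·26 + 4·256 = 1128
Opt5: 4·30 + 4·112 = 568
Opt6: 4·29 + 4·321 = 1400
Opt7: 4·19 + 4·249 = 1072
Opt8: 4·7 + 4·406 = 1652
Opt9: 4·21 + 4·428 = 1796
Lowest: Opt5 at 568.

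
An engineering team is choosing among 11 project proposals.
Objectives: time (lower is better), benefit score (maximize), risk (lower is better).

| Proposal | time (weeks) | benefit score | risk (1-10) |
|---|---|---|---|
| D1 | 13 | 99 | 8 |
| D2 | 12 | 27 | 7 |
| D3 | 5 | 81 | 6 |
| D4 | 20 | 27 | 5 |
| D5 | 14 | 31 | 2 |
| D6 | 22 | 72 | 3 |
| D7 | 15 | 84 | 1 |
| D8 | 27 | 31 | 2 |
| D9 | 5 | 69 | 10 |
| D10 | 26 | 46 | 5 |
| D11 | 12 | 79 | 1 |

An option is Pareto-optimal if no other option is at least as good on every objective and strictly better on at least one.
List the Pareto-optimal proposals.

D1, D3, D7, D11

D1: not dominated (best benefit score).
D2: dominated by D3 (time 5≤12, benefit score 81≥27, risk 6≤7).
D3: not dominated.
D4: dominated by D5 (time 14≤20, benefit score 31≥27, risk 2≤5).
D5: dominated by D11 (time 12≤14, benefit score 79≥31, risk 1≤2).
D6: dominated by D7 (time 15≤22, benefit score 84≥72, risk 1≤3).
D7: not dominated.
D8: dominated by D5 (time 14≤27, benefit score 31≥31, risk 2≤2).
D9: dominated by D3 (time 5≤5, benefit score 81≥69, risk 6≤10).
D10: dominated by D6 (time 22≤26, benefit score 72≥46, risk 3≤5).
D11: not dominated.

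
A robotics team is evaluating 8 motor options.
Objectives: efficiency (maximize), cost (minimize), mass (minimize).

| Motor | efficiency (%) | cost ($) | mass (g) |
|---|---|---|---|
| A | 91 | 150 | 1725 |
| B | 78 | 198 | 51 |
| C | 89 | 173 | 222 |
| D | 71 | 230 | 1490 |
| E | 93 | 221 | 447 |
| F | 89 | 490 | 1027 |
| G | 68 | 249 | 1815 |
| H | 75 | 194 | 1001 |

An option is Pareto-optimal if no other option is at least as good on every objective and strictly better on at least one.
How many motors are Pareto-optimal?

A: not dominated (best cost).
B: not dominated (best mass).
C: not dominated.
D: dominated by B (efficiency 78≥71, cost 198≤230, mass 51≤1490).
E: not dominated (best efficiency).
F: dominated by C (efficiency 89≥89, cost 173≤490, mass 222≤1027).
G: dominated by A (efficiency 91≥68, cost 150≤249, mass 1725≤1815).
H: dominated by C (efficiency 89≥75, cost 173≤194, mass 222≤1001).
Pareto-optimal: A, B, C, E → 4.

4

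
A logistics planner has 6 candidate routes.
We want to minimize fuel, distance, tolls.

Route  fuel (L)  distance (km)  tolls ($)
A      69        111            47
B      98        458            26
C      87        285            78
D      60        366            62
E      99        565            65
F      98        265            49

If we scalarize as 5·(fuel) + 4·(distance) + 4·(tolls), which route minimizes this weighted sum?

A

A: 5·69 + 4·111 + 4·47 = 977
B: 5·98 + 4·458 + 4·26 = 2426
C: 5·87 + 4·285 + 4·78 = 1887
D: 5·60 + 4·366 + 4·62 = 2012
E: 5·99 + 4·565 + 4·65 = 3015
F: 5·98 + 4·265 + 4·49 = 1746
Lowest: A at 977.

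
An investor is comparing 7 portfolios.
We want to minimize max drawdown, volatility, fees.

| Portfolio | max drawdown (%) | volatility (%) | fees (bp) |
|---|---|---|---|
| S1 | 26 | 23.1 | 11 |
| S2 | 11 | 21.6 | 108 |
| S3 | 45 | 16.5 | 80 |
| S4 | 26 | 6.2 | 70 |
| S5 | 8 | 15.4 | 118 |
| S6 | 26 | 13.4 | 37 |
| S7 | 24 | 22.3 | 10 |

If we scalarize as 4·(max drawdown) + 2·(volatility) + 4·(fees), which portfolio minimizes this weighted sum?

S7

S1: 4·26 + 2·23.1 + 4·11 = 194.2
S2: 4·11 + 2·21.6 + 4·108 = 519.2
S3: 4·45 + 2·16.5 + 4·80 = 533.0
S4: 4·26 + 2·6.2 + 4·70 = 396.4
S5: 4·8 + 2·15.4 + 4·118 = 534.8
S6: 4·26 + 2·13.4 + 4·37 = 278.8
S7: 4·24 + 2·22.3 + 4·10 = 180.6
Lowest: S7 at 180.6.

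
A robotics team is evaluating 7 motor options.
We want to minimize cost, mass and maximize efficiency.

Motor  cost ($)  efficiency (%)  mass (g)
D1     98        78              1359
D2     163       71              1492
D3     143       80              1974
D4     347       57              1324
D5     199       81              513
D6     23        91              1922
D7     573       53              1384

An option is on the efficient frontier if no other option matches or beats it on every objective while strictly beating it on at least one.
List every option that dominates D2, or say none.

D1: cost 98≤163, efficiency 78≥71, mass 1359≤1492 — dominates D2.
Others (D3, D4, D5, D6, D7) are each worse than D2 on at least one objective.

D1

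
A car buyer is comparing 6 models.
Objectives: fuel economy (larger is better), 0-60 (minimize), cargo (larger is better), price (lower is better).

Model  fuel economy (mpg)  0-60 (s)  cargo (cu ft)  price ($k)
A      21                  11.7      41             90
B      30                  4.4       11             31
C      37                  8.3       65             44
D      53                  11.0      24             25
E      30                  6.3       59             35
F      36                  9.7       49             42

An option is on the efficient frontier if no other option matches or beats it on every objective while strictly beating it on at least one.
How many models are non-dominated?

5

A: dominated by C (fuel economy 37≥21, 0-60 8.3≤11.7, cargo 65≥41, price 44≤90).
B: not dominated (best 0-60).
C: not dominated (best cargo).
D: not dominated (best fuel economy).
E: not dominated.
F: not dominated.
Pareto-optimal: B, C, D, E, F → 5.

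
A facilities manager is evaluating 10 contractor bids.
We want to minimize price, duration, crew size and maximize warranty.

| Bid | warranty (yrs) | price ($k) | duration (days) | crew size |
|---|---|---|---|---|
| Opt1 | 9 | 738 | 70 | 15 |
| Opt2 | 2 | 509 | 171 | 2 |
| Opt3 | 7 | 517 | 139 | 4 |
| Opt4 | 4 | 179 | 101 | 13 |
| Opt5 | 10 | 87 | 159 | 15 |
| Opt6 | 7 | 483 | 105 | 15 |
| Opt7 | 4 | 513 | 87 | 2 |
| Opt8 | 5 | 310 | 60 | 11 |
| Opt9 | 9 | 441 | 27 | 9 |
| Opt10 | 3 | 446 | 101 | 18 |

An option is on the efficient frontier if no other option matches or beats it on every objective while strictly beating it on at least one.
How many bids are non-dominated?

7

Opt1: dominated by Opt9 (warranty 9≥9, price 441≤738, duration 27≤70, crew size 9≤15).
Opt2: not dominated.
Opt3: not dominated.
Opt4: not dominated.
Opt5: not dominated (best warranty).
Opt6: dominated by Opt9 (warranty 9≥7, price 441≤483, duration 27≤105, crew size 9≤15).
Opt7: not dominated.
Opt8: not dominated.
Opt9: not dominated (best duration).
Opt10: dominated by Opt4 (warranty 4≥3, price 179≤446, duration 101≤101, crew size 13≤18).
Pareto-optimal: Opt2, Opt3, Opt4, Opt5, Opt7, Opt8, Opt9 → 7.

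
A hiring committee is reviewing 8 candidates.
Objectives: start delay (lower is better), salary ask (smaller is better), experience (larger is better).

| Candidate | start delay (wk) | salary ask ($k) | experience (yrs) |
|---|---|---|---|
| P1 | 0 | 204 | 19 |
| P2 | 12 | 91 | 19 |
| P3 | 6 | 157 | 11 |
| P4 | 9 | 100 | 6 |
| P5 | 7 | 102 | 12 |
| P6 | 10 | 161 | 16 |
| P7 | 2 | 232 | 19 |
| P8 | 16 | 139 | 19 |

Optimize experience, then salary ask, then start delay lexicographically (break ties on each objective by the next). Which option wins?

P2

First maximize experience: best is 19, kept {P1, P2, P7, P8}.
Then minimize salary ask: best is 91, kept {P2}.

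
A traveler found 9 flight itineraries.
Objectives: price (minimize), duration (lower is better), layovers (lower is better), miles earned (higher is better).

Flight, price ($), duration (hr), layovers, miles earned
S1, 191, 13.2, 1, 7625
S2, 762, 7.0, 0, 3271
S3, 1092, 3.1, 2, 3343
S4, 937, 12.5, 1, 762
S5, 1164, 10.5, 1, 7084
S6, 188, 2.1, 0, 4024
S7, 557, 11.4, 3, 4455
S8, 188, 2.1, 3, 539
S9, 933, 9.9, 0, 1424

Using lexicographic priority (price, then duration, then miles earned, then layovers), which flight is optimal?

S6

First minimize price: best is 188, kept {S6, S8}.
Then minimize duration: best is 2.1, kept {S6, S8}.
Then maximize miles earned: best is 4024, kept {S6}.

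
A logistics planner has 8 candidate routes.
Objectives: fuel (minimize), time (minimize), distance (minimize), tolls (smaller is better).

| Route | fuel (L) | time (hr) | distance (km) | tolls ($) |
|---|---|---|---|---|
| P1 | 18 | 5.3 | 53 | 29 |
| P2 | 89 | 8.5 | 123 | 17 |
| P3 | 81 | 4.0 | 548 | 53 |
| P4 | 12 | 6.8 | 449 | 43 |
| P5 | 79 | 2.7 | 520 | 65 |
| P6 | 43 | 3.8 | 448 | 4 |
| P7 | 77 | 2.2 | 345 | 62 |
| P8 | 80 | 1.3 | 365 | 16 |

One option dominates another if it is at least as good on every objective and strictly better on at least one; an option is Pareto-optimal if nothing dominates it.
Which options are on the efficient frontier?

P1, P2, P4, P6, P7, P8

P1: not dominated (best distance).
P2: not dominated.
P3: dominated by P6 (fuel 43≤81, time 3.8≤4.0, distance 448≤548, tolls 4≤53).
P4: not dominated (best fuel).
P5: dominated by P7 (fuel 77≤79, time 2.2≤2.7, distance 345≤520, tolls 62≤65).
P6: not dominated (best tolls).
P7: not dominated.
P8: not dominated (best time).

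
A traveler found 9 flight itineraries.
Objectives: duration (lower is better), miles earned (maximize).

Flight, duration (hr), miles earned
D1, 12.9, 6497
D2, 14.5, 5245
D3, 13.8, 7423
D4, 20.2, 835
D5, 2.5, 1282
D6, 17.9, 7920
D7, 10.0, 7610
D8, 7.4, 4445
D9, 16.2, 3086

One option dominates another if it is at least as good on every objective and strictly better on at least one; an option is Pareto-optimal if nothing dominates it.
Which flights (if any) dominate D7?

none

D1: worse on duration (12.9 vs 10.0).
D2: worse on duration (14.5 vs 10.0).
D3: worse on duration (13.8 vs 10.0).
D4: worse on duration (20.2 vs 10.0).
D5: worse on miles earned (1282 vs 7610).
D6: worse on duration (17.9 vs 10.0).
D8: worse on miles earned (4445 vs 7610).
D9: worse on duration (16.2 vs 10.0).
No option dominates D7.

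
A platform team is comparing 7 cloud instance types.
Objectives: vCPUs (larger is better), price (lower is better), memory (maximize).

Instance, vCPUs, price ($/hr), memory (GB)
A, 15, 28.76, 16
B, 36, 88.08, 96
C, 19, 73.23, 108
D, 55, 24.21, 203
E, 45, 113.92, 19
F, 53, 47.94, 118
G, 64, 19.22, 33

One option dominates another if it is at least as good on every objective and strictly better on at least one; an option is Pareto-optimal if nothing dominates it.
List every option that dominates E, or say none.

D, F, G

D: vCPUs 55≥45, price 24.21≤113.92, memory 203≥19 — dominates E.
F: vCPUs 53≥45, price 47.94≤113.92, memory 118≥19 — dominates E.
G: vCPUs 64≥45, price 19.22≤113.92, memory 33≥19 — dominates E.
Others (A, B, C) are each worse than E on at least one objective.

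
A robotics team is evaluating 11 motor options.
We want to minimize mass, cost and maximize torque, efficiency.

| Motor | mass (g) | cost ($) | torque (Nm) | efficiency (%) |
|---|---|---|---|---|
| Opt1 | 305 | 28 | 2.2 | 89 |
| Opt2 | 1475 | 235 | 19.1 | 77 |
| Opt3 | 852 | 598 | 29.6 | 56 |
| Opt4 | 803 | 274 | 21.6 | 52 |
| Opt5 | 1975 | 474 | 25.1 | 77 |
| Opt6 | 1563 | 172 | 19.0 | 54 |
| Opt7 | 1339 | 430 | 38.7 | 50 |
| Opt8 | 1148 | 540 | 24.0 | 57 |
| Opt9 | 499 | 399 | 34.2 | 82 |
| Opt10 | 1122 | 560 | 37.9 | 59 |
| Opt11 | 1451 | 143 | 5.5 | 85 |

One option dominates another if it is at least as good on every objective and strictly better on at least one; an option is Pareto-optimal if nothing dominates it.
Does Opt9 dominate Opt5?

Yes

Opt9 vs Opt5: mass 499≤1975, cost 399≤474, torque 34.2≥25.1, efficiency 82≥77 — Opt9 is at least as good on every objective with at least one strict improvement.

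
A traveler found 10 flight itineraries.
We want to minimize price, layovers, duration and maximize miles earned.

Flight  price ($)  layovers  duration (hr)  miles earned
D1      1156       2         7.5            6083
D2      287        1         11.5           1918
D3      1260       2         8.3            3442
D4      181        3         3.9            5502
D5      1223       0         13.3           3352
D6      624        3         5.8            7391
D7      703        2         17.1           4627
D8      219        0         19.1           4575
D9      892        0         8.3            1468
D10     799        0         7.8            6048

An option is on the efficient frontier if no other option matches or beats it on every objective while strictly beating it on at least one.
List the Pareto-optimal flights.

D1: not dominated.
D2: not dominated.
D3: dominated by D1 (price 1156≤1260, layovers 2≤2, duration 7.5≤8.3, miles earned 6083≥3442).
D4: not dominated (best price).
D5: dominated by D10 (price 799≤1223, layovers 0≤0, duration 7.8≤13.3, miles earned 6048≥3352).
D6: not dominated (best miles earned).
D7: not dominated.
D8: not dominated.
D9: dominated by D10 (price 799≤892, layovers 0≤0, duration 7.8≤8.3, miles earned 6048≥1468).
D10: not dominated.

D1, D2, D4, D6, D7, D8, D10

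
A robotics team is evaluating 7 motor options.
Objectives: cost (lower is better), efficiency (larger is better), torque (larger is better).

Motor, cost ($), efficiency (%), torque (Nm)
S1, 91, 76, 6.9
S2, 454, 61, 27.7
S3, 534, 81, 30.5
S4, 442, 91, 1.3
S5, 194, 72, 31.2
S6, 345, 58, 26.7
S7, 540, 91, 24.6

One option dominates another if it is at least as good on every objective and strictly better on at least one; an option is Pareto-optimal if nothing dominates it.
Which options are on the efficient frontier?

S1: not dominated (best cost).
S2: dominated by S5 (cost 194≤454, efficiency 72≥61, torque 31.2≥27.7).
S3: not dominated.
S4: not dominated.
S5: not dominated (best torque).
S6: dominated by S5 (cost 194≤345, efficiency 72≥58, torque 31.2≥26.7).
S7: not dominated.

S1, S3, S4, S5, S7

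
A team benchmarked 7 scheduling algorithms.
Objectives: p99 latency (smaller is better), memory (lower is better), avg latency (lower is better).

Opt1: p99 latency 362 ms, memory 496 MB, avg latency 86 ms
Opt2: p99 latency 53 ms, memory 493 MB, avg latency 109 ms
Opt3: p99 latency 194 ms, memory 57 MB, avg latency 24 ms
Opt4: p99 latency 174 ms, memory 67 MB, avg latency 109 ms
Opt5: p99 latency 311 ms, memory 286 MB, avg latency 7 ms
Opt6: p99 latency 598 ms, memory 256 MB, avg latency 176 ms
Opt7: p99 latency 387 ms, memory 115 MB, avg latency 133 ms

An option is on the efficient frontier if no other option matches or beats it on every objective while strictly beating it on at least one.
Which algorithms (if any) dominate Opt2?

none

Opt1: worse on p99 latency (362 vs 53).
Opt3: worse on p99 latency (194 vs 53).
Opt4: worse on p99 latency (174 vs 53).
Opt5: worse on p99 latency (311 vs 53).
Opt6: worse on p99 latency (598 vs 53).
Opt7: worse on p99 latency (387 vs 53).
No option dominates Opt2.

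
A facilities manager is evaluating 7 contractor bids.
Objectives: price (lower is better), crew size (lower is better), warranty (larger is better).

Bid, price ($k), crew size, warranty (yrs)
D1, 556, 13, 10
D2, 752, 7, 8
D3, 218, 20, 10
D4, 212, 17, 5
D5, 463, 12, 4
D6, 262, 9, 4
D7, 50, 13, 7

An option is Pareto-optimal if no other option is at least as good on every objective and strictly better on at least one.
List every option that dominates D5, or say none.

D6

D6: price 262≤463, crew size 9≤12, warranty 4≥4 — dominates D5.
Others (D1, D2, D3, D4, D7) are each worse than D5 on at least one objective.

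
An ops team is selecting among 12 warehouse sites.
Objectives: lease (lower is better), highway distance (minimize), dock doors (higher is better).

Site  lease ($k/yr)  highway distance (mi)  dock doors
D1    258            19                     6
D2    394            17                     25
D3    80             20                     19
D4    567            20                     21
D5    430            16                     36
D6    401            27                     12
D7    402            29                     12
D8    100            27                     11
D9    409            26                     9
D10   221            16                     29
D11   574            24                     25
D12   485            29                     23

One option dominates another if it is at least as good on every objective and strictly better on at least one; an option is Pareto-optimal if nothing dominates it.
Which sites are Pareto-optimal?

D1: dominated by D10 (lease 221≤258, highway distance 16≤19, dock doors 29≥6).
D2: dominated by D10 (lease 221≤394, highway distance 16≤17, dock doors 29≥25).
D3: not dominated (best lease).
D4: dominated by D2 (lease 394≤567, highway distance 17≤20, dock doors 25≥21).
D5: not dominated (best dock doors).
D6: dominated by D2 (lease 394≤401, highway distance 17≤27, dock doors 25≥12).
D7: dominated by D2 (lease 394≤402, highway distance 17≤29, dock doors 25≥12).
D8: dominated by D3 (lease 80≤100, highway distance 20≤27, dock doors 19≥11).
D9: dominated by D2 (lease 394≤409, highway distance 17≤26, dock doors 25≥9).
D10: not dominated.
D11: dominated by D2 (lease 394≤574, highway distance 17≤24, dock doors 25≥25).
D12: dominated by D2 (lease 394≤485, highway distance 17≤29, dock doors 25≥23).

D3, D5, D10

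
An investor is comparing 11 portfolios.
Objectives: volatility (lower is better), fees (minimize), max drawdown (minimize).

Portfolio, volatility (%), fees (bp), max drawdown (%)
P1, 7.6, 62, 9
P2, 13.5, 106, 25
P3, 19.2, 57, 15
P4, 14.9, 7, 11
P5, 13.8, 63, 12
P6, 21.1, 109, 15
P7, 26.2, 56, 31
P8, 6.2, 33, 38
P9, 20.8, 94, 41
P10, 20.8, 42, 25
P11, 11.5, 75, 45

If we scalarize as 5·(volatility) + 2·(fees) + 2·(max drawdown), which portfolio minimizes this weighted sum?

P1: 5·7.6 + 2·62 + 2·9 = 180.0
P2: 5·13.5 + 2·106 + 2·25 = 329.5
P3: 5·19.2 + 2·57 + 2·15 = 240.0
P4: 5·14.9 + 2·7 + 2·11 = 110.5
P5: 5·13.8 + 2·63 + 2·12 = 219.0
P6: 5·21.1 + 2·109 + 2·15 = 353.5
P7: 5·26.2 + 2·56 + 2·31 = 305.0
P8: 5·6.2 + 2·33 + 2·38 = 173.0
P9: 5·20.8 + 2·94 + 2·41 = 374.0
P10: 5·20.8 + 2·42 + 2·25 = 238.0
P11: 5·11.5 + 2·75 + 2·45 = 297.5
Lowest: P4 at 110.5.

P4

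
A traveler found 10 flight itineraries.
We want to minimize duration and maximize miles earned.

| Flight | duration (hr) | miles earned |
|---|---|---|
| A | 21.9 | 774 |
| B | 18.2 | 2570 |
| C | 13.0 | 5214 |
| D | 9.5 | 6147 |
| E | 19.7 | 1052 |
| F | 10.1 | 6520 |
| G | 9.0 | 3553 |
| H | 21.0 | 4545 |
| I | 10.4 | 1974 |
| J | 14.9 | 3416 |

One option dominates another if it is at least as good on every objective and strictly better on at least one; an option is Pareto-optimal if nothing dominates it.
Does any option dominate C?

D vs C: duration 9.5≤13.0, miles earned 6147≥5214 — D is at least as good on every objective and strictly better on at least one, so D dominates C.

Yes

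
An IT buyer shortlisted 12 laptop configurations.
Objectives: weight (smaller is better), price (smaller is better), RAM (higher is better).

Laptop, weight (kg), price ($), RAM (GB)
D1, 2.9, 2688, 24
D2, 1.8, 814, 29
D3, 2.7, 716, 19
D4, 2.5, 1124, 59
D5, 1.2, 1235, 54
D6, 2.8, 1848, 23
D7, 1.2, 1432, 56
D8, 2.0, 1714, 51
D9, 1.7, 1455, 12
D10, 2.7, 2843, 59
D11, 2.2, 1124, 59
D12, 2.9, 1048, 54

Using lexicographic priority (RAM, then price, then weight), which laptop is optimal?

First maximize RAM: best is 59, kept {D4, D10, D11}.
Then minimize price: best is 1124, kept {D4, D11}.
Then minimize weight: best is 2.2, kept {D11}.

D11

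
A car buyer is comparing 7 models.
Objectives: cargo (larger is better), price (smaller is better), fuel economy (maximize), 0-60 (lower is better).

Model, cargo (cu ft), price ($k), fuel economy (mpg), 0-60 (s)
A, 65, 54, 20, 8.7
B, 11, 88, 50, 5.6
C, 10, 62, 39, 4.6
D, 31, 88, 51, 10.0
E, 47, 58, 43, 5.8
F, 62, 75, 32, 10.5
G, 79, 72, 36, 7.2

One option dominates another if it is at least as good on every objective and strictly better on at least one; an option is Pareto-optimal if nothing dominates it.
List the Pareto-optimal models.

A, B, C, D, E, G

A: not dominated (best price).
B: not dominated.
C: not dominated (best 0-60).
D: not dominated (best fuel economy).
E: not dominated.
F: dominated by G (cargo 79≥62, price 72≤75, fuel economy 36≥32, 0-60 7.2≤10.5).
G: not dominated (best cargo).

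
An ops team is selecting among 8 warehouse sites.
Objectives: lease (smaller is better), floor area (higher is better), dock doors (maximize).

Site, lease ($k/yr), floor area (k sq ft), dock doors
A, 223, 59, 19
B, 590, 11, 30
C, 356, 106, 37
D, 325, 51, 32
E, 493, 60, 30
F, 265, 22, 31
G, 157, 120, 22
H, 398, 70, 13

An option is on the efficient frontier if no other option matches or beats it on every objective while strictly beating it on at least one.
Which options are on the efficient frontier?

A: dominated by G (lease 157≤223, floor area 120≥59, dock doors 22≥19).
B: dominated by C (lease 356≤590, floor area 106≥11, dock doors 37≥30).
C: not dominated (best dock doors).
D: not dominated.
E: dominated by C (lease 356≤493, floor area 106≥60, dock doors 37≥30).
F: not dominated.
G: not dominated (best lease).
H: dominated by C (lease 356≤398, floor area 106≥70, dock doors 37≥13).

C, D, F, G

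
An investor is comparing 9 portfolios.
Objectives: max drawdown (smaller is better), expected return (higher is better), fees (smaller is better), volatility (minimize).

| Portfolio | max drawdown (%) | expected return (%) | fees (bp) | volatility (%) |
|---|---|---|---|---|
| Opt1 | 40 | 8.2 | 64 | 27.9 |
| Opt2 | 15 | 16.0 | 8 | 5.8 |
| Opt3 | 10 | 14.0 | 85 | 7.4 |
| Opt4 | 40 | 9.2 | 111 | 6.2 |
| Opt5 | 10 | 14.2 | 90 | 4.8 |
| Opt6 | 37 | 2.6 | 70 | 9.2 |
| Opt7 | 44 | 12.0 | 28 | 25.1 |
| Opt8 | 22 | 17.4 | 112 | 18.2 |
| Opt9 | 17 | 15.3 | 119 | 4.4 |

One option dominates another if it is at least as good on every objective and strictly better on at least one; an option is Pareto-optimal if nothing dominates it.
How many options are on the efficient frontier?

5

Opt1: dominated by Opt2 (max drawdown 15≤40, expected return 16.0≥8.2, fees 8≤64, volatility 5.8≤27.9).
Opt2: not dominated (best fees).
Opt3: not dominated.
Opt4: dominated by Opt2 (max drawdown 15≤40, expected return 16.0≥9.2, fees 8≤111, volatility 5.8≤6.2).
Opt5: not dominated.
Opt6: dominated by Opt2 (max drawdown 15≤37, expected return 16.0≥2.6, fees 8≤70, volatility 5.8≤9.2).
Opt7: dominated by Opt2 (max drawdown 15≤44, expected return 16.0≥12.0, fees 8≤28, volatility 5.8≤25.1).
Opt8: not dominated (best expected return).
Opt9: not dominated (best volatility).
Pareto-optimal: Opt2, Opt3, Opt5, Opt8, Opt9 → 5.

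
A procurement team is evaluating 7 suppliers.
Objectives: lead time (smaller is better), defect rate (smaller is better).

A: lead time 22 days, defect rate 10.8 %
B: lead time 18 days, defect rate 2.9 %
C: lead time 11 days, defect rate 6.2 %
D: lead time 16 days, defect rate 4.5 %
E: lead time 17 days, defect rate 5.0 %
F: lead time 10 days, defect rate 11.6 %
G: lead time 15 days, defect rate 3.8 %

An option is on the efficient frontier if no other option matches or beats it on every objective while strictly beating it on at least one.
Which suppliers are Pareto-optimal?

A: dominated by B (lead time 18≤22, defect rate 2.9≤10.8).
B: not dominated (best defect rate).
C: not dominated.
D: dominated by G (lead time 15≤16, defect rate 3.8≤4.5).
E: dominated by D (lead time 16≤17, defect rate 4.5≤5.0).
F: not dominated (best lead time).
G: not dominated.

B, C, F, G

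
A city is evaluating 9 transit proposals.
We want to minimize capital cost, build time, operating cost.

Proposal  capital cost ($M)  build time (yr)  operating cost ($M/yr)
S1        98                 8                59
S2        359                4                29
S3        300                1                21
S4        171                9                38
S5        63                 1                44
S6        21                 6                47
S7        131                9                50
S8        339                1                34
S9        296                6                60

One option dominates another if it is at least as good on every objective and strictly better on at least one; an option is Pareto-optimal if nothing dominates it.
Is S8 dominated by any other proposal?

Yes

S3 vs S8: capital cost 300≤339, build time 1≤1, operating cost 21≤34 — S3 is at least as good on every objective and strictly better on at least one, so S3 dominates S8.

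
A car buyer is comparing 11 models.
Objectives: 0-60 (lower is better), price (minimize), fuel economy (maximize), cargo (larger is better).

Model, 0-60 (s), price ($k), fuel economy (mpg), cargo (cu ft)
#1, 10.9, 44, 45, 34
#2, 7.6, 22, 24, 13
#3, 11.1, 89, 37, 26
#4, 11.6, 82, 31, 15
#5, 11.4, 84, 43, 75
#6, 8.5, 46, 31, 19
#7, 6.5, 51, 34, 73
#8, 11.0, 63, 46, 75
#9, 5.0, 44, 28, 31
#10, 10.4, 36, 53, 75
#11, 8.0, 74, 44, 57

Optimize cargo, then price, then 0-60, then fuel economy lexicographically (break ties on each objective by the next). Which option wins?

#10

First maximize cargo: best is 75, kept {#5, #8, #10}.
Then minimize price: best is 36, kept {#10}.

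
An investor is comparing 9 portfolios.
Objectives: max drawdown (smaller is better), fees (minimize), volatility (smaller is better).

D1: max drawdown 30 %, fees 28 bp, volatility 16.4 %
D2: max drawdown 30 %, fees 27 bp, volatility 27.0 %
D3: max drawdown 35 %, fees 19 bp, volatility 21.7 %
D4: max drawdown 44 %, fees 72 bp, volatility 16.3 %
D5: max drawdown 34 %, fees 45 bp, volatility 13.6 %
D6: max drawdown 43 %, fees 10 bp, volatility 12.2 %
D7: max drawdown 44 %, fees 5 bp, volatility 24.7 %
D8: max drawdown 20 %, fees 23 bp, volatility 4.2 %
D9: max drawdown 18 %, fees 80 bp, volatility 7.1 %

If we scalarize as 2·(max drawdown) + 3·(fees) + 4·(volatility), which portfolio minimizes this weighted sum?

D1: 2·30 + 3·28 + 4·16.4 = 209.6
D2: 2·30 + 3·27 + 4·27.0 = 249.0
D3: 2·35 + 3·19 + 4·21.7 = 213.8
D4: 2·44 + 3·72 + 4·16.3 = 369.2
D5: 2·34 + 3·45 + 4·13.6 = 257.4
D6: 2·43 + 3·10 + 4·12.2 = 164.8
D7: 2·44 + 3·5 + 4·24.7 = 201.8
D8: 2·20 + 3·23 + 4·4.2 = 125.8
D9: 2·18 + 3·80 + 4·7.1 = 304.4
Lowest: D8 at 125.8.

D8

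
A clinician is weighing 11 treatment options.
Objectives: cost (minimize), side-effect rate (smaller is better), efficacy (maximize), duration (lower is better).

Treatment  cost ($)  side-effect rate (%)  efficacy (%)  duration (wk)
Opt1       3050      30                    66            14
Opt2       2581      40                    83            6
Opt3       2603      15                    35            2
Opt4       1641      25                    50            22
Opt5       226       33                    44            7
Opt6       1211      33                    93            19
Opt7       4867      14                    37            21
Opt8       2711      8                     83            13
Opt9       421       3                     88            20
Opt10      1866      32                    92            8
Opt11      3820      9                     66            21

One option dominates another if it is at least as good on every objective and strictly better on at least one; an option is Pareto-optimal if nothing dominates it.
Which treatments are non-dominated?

Opt1: dominated by Opt8 (cost 2711≤3050, side-effect rate 8≤30, efficacy 83≥66, duration 13≤14).
Opt2: not dominated.
Opt3: not dominated (best duration).
Opt4: dominated by Opt9 (cost 421≤1641, side-effect rate 3≤25, efficacy 88≥50, duration 20≤22).
Opt5: not dominated (best cost).
Opt6: not dominated (best efficacy).
Opt7: dominated by Opt8 (cost 2711≤4867, side-effect rate 8≤14, efficacy 83≥37, duration 13≤21).
Opt8: not dominated.
Opt9: not dominated (best side-effect rate).
Opt10: not dominated.
Opt11: dominated by Opt8 (cost 2711≤3820, side-effect rate 8≤9, efficacy 83≥66, duration 13≤21).

Opt2, Opt3, Opt5, Opt6, Opt8, Opt9, Opt10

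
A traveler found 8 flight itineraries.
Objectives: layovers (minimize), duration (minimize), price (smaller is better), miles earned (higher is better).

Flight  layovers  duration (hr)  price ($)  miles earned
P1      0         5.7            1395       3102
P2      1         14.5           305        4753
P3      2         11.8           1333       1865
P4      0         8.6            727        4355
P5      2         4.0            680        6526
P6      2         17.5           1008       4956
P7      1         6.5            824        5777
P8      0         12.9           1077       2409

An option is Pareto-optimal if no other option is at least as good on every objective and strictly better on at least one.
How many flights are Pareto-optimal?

5

P1: not dominated.
P2: not dominated (best price).
P3: dominated by P4 (layovers 0≤2, duration 8.6≤11.8, price 727≤1333, miles earned 4355≥1865).
P4: not dominated.
P5: not dominated (best duration).
P6: dominated by P5 (layovers 2≤2, duration 4.0≤17.5, price 680≤1008, miles earned 6526≥4956).
P7: not dominated.
P8: dominated by P4 (layovers 0≤0, duration 8.6≤12.9, price 727≤1077, miles earned 4355≥2409).
Pareto-optimal: P1, P2, P4, P5, P7 → 5.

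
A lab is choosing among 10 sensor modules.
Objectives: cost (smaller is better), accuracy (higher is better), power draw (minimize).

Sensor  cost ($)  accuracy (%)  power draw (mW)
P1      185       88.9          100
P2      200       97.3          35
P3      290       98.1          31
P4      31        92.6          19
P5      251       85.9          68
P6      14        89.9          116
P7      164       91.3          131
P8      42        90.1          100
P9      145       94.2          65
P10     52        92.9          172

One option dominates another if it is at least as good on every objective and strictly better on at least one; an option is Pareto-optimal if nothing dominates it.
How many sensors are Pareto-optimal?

6

P1: dominated by P4 (cost 31≤185, accuracy 92.6≥88.9, power draw 19≤100).
P2: not dominated.
P3: not dominated (best accuracy).
P4: not dominated (best power draw).
P5: dominated by P2 (cost 200≤251, accuracy 97.3≥85.9, power draw 35≤68).
P6: not dominated (best cost).
P7: dominated by P4 (cost 31≤164, accuracy 92.6≥91.3, power draw 19≤131).
P8: dominated by P4 (cost 31≤42, accuracy 92.6≥90.1, power draw 19≤100).
P9: not dominated.
P10: not dominated.
Pareto-optimal: P2, P3, P4, P6, P9, P10 → 6.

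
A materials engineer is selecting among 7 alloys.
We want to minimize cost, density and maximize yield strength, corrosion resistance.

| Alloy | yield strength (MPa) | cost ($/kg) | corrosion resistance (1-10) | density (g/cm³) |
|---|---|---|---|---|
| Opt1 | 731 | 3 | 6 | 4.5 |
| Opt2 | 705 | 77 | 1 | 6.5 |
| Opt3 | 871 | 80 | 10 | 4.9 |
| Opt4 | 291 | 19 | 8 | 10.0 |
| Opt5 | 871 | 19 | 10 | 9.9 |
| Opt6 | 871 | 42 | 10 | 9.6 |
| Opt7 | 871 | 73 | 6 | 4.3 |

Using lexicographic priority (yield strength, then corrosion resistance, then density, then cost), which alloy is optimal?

First maximize yield strength: best is 871, kept {Opt3, Opt5, Opt6, Opt7}.
Then maximize corrosion resistance: best is 10, kept {Opt3, Opt5, Opt6}.
Then minimize density: best is 4.9, kept {Opt3}.

Opt3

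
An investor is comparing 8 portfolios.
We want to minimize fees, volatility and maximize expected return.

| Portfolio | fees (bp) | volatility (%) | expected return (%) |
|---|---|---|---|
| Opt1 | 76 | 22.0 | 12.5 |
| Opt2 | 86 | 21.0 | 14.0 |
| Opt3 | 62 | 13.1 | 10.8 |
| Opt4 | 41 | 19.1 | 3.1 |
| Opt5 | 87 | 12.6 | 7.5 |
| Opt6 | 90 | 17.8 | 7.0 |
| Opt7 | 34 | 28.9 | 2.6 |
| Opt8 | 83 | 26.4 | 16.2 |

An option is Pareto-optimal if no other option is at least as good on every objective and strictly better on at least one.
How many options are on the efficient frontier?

7

Opt1: not dominated.
Opt2: not dominated.
Opt3: not dominated.
Opt4: not dominated.
Opt5: not dominated (best volatility).
Opt6: dominated by Opt3 (fees 62≤90, volatility 13.1≤17.8, expected return 10.8≥7.0).
Opt7: not dominated (best fees).
Opt8: not dominated (best expected return).
Pareto-optimal: Opt1, Opt2, Opt3, Opt4, Opt5, Opt7, Opt8 → 7.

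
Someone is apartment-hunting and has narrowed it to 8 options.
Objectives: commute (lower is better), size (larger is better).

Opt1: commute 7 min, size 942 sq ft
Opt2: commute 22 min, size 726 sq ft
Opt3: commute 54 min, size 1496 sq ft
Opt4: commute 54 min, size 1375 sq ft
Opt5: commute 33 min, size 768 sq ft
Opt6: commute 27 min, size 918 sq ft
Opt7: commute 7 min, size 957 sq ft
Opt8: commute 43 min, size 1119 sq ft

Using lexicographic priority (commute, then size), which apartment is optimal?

First minimize commute: best is 7, kept {Opt1, Opt7}.
Then maximize size: best is 957, kept {Opt7}.

Opt7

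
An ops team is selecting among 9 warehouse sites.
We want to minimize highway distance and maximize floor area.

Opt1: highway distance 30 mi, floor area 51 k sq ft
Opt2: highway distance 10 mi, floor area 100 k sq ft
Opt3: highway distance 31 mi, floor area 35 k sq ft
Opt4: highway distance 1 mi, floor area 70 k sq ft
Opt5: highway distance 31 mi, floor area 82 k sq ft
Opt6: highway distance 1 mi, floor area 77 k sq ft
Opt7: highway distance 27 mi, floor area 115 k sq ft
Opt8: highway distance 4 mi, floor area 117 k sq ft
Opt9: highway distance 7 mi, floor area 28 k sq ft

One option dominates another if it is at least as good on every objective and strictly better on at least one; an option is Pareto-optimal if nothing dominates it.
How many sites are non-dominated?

Opt1: dominated by Opt2 (highway distance 10≤30, floor area 100≥51).
Opt2: dominated by Opt8 (highway distance 4≤10, floor area 117≥100).
Opt3: dominated by Opt1 (highway distance 30≤31, floor area 51≥35).
Opt4: dominated by Opt6 (highway distance 1≤1, floor area 77≥70).
Opt5: dominated by Opt2 (highway distance 10≤31, floor area 100≥82).
Opt6: not dominated.
Opt7: dominated by Opt8 (highway distance 4≤27, floor area 117≥115).
Opt8: not dominated (best floor area).
Opt9: dominated by Opt4 (highway distance 1≤7, floor area 70≥28).
Pareto-optimal: Opt6, Opt8 → 2.

2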